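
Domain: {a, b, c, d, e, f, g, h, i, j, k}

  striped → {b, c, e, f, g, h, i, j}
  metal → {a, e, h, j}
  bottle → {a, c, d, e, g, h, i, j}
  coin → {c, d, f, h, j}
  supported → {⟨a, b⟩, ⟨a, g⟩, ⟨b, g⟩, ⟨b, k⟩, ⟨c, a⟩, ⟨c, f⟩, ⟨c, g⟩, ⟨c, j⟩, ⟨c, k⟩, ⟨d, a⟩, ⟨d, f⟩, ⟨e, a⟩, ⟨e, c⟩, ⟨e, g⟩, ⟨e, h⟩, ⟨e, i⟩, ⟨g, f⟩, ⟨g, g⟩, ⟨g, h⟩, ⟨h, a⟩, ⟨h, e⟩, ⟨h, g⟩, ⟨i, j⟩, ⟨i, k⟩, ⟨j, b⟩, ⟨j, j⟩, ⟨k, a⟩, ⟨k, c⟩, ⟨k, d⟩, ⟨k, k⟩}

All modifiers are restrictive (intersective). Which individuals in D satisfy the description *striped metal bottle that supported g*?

⟦that supported g⟧ = {x : ⟨x, g⟩ ∈ ⟦supported⟧} = {a, b, c, e, g, h}
⟦bottle⟧ = {a, c, d, e, g, h, i, j}
… ∩ ⟦that supported g⟧ = {a, c, d, e, g, h, i, j} ∩ {a, b, c, e, g, h} = {a, c, e, g, h}
… ∩ ⟦striped⟧ = {a, c, e, g, h} ∩ {b, c, e, f, g, h, i, j} = {c, e, g, h}
… ∩ ⟦metal⟧ = {c, e, g, h} ∩ {a, e, h, j} = {e, h}
So ⟦striped metal bottle that supported g⟧ = {e, h}.

{e, h}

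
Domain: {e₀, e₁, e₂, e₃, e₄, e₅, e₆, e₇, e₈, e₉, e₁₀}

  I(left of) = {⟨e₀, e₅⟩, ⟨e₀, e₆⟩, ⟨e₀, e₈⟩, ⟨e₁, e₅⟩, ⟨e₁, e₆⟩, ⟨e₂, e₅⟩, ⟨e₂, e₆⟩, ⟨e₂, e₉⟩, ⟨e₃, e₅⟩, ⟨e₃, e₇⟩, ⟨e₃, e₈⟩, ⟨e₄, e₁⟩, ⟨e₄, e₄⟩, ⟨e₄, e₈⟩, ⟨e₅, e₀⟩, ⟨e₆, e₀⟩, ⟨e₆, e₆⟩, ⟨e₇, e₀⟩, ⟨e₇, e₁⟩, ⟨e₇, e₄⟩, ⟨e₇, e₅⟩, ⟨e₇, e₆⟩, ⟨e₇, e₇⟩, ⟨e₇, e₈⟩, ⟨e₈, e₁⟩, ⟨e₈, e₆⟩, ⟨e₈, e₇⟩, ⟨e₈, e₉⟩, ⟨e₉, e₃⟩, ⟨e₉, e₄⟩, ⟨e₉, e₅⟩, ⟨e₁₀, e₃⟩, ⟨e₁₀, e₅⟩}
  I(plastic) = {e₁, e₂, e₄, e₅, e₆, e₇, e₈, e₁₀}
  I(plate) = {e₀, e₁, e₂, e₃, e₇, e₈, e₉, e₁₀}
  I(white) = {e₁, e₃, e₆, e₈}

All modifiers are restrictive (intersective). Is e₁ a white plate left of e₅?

⟦left of e₅⟧ = {x : ⟨x, e₅⟩ ∈ ⟦left of⟧} = {e₀, e₁, e₂, e₃, e₇, e₉, e₁₀}
⟦plate⟧ = {e₀, e₁, e₂, e₃, e₇, e₈, e₉, e₁₀}
… ∩ ⟦left of e₅⟧ = {e₀, e₁, e₂, e₃, e₇, e₈, e₉, e₁₀} ∩ {e₀, e₁, e₂, e₃, e₇, e₉, e₁₀} = {e₀, e₁, e₂, e₃, e₇, e₉, e₁₀}
… ∩ ⟦white⟧ = {e₀, e₁, e₂, e₃, e₇, e₉, e₁₀} ∩ {e₁, e₃, e₆, e₈} = {e₁, e₃}
⟦white plate left of e₅⟧ = {e₁, e₃}; e₁ ∈ this set.

yes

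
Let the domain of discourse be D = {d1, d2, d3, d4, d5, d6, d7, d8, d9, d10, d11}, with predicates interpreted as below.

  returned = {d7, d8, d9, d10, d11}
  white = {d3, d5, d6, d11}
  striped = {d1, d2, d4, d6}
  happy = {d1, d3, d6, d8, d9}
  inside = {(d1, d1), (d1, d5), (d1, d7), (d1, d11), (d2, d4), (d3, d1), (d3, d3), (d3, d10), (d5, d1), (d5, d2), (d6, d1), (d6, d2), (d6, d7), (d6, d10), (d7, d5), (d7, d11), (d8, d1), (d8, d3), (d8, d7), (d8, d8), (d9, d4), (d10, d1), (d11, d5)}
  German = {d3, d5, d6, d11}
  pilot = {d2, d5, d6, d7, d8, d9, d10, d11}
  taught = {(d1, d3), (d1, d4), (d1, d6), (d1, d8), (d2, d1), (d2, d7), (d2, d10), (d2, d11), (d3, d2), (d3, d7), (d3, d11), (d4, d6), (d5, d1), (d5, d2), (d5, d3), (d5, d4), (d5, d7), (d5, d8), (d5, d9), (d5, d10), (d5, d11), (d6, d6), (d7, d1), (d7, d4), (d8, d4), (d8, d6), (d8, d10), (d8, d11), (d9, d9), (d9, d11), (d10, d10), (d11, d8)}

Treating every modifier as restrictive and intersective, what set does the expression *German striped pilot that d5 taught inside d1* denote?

⟦that d5 taught⟧ = {x : ⟨d5, x⟩ ∈ ⟦taught⟧} = {d1, d2, d3, d4, d7, d8, d9, d10, d11}
⟦inside d1⟧ = {x : ⟨x, d1⟩ ∈ ⟦inside⟧} = {d1, d3, d5, d6, d8, d10}
⟦pilot⟧ = {d2, d5, d6, d7, d8, d9, d10, d11}
… ∩ ⟦that d5 taught⟧ = {d2, d5, d6, d7, d8, d9, d10, d11} ∩ {d1, d2, d3, d4, d7, d8, d9, d10, d11} = {d2, d7, d8, d9, d10, d11}
… ∩ ⟦inside d1⟧ = {d2, d7, d8, d9, d10, d11} ∩ {d1, d3, d5, d6, d8, d10} = {d8, d10}
… ∩ ⟦German⟧ = {d8, d10} ∩ {d3, d5, d6, d11} = ∅
… ∩ ⟦striped⟧ = ∅ ∩ {d1, d2, d4, d6} = ∅
So ⟦German striped pilot that d5 taught inside d1⟧ = { }.

{ }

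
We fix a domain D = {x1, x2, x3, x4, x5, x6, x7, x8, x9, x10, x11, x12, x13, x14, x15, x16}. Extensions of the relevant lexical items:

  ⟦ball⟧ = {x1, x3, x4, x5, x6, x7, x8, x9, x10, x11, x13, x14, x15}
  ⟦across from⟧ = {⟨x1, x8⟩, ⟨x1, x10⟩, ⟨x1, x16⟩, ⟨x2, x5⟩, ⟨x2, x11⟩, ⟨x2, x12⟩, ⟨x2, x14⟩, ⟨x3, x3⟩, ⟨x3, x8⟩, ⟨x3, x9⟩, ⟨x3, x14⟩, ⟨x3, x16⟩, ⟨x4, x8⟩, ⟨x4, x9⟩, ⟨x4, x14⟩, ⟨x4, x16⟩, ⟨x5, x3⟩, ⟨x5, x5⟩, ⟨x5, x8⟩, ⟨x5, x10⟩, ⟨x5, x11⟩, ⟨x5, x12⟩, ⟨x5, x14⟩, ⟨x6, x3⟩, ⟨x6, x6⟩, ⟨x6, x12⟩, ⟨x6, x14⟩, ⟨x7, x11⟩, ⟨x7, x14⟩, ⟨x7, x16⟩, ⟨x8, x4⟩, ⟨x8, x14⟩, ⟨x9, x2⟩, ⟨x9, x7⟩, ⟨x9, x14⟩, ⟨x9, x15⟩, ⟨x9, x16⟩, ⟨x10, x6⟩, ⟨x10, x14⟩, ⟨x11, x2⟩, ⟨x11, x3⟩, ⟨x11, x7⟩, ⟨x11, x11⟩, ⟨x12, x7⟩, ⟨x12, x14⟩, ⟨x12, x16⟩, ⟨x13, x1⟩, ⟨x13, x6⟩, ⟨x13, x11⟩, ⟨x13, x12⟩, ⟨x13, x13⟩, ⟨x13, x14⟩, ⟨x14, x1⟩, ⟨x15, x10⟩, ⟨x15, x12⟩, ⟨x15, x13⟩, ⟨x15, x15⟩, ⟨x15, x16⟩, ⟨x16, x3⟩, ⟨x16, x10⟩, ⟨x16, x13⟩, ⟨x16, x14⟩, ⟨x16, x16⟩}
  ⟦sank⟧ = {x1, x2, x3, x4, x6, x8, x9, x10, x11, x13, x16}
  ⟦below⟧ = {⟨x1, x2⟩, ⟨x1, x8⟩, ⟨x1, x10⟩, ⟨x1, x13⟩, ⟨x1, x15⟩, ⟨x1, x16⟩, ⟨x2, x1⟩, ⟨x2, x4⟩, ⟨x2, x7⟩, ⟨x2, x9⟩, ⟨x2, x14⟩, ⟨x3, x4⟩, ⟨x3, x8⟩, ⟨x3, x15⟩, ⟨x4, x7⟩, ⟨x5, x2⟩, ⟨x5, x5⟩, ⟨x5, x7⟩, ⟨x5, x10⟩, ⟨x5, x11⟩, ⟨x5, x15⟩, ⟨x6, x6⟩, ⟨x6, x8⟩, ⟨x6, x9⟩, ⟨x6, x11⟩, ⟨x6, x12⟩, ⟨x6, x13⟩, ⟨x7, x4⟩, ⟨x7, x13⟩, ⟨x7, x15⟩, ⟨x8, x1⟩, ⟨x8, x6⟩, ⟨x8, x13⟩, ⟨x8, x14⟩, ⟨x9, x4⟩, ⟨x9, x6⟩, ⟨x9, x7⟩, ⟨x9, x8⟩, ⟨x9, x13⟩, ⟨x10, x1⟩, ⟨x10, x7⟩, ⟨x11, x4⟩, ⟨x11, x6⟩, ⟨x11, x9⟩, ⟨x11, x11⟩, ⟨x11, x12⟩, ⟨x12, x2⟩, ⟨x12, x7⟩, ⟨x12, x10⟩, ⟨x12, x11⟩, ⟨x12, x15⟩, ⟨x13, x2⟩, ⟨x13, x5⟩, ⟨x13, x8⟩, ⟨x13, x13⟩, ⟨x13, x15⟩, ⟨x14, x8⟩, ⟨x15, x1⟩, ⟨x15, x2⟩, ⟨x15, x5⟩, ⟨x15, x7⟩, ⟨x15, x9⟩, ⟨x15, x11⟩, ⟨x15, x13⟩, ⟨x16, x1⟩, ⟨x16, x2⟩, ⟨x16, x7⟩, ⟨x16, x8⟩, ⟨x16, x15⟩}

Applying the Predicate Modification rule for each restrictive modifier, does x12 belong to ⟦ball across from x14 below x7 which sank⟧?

no

⟦across from x14⟧ = {x : ⟨x, x14⟩ ∈ ⟦across from⟧} = {x2, x3, x4, x5, x6, x7, x8, x9, x10, x12, x13, x16}
⟦below x7⟧ = {x : ⟨x, x7⟩ ∈ ⟦below⟧} = {x2, x4, x5, x9, x10, x12, x15, x16}
⟦which sank⟧ = ⟦sank⟧ = {x1, x2, x3, x4, x6, x8, x9, x10, x11, x13, x16}
⟦ball⟧ = {x1, x3, x4, x5, x6, x7, x8, x9, x10, x11, x13, x14, x15}
… ∩ ⟦across from x14⟧ = {x1, x3, x4, x5, x6, x7, x8, x9, x10, x11, x13, x14, x15} ∩ {x2, x3, x4, x5, x6, x7, x8, x9, x10, x12, x13, x16} = {x3, x4, x5, x6, x7, x8, x9, x10, x13}
… ∩ ⟦below x7⟧ = {x3, x4, x5, x6, x7, x8, x9, x10, x13} ∩ {x2, x4, x5, x9, x10, x12, x15, x16} = {x4, x5, x9, x10}
… ∩ ⟦which sank⟧ = {x4, x5, x9, x10} ∩ {x1, x2, x3, x4, x6, x8, x9, x10, x11, x13, x16} = {x4, x9, x10}
⟦ball across from x14 below x7 which sank⟧ = {x4, x9, x10}; x12 ∉ this set.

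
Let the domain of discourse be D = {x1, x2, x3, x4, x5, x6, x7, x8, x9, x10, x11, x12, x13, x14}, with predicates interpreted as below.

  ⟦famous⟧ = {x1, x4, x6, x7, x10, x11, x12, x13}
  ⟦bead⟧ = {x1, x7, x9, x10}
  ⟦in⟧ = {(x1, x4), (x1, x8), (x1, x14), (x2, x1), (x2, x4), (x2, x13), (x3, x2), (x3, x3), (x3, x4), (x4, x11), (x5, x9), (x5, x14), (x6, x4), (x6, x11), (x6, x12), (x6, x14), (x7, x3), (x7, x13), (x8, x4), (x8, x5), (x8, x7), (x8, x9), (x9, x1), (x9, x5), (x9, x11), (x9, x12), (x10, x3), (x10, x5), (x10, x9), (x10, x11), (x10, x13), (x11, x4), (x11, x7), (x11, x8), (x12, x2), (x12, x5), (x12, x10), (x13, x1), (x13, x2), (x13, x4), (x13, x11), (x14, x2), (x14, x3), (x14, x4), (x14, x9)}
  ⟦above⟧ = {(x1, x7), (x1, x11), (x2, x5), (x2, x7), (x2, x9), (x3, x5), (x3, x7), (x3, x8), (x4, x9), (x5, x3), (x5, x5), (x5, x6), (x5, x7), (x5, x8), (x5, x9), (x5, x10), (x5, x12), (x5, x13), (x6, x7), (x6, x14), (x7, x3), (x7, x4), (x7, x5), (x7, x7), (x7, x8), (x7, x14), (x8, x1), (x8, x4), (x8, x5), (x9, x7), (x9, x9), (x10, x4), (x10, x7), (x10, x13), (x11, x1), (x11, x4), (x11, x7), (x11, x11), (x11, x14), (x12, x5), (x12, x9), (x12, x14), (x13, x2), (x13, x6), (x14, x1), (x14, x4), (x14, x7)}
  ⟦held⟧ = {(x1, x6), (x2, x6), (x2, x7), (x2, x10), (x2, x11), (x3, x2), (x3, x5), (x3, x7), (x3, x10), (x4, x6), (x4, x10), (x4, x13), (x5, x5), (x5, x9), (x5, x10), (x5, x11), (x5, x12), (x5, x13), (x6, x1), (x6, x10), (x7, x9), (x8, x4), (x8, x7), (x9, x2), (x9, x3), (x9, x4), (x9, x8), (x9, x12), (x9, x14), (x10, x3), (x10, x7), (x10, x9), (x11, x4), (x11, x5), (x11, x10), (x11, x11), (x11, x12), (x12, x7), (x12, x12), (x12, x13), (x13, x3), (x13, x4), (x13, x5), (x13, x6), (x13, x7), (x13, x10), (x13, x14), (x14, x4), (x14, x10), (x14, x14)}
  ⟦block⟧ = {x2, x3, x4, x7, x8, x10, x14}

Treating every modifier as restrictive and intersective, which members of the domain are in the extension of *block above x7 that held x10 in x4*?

{x2, x3, x14}

⟦above x7⟧ = {x : ⟨x, x7⟩ ∈ ⟦above⟧} = {x1, x2, x3, x5, x6, x7, x9, x10, x11, x14}
⟦that held x10⟧ = {x : ⟨x, x10⟩ ∈ ⟦held⟧} = {x2, x3, x4, x5, x6, x11, x13, x14}
⟦in x4⟧ = {x : ⟨x, x4⟩ ∈ ⟦in⟧} = {x1, x2, x3, x6, x8, x11, x13, x14}
⟦block⟧ = {x2, x3, x4, x7, x8, x10, x14}
… ∩ ⟦above x7⟧ = {x2, x3, x4, x7, x8, x10, x14} ∩ {x1, x2, x3, x5, x6, x7, x9, x10, x11, x14} = {x2, x3, x7, x10, x14}
… ∩ ⟦that held x10⟧ = {x2, x3, x7, x10, x14} ∩ {x2, x3, x4, x5, x6, x11, x13, x14} = {x2, x3, x14}
… ∩ ⟦in x4⟧ = {x2, x3, x14} ∩ {x1, x2, x3, x6, x8, x11, x13, x14} = {x2, x3, x14}
So ⟦block above x7 that held x10 in x4⟧ = {x2, x3, x14}.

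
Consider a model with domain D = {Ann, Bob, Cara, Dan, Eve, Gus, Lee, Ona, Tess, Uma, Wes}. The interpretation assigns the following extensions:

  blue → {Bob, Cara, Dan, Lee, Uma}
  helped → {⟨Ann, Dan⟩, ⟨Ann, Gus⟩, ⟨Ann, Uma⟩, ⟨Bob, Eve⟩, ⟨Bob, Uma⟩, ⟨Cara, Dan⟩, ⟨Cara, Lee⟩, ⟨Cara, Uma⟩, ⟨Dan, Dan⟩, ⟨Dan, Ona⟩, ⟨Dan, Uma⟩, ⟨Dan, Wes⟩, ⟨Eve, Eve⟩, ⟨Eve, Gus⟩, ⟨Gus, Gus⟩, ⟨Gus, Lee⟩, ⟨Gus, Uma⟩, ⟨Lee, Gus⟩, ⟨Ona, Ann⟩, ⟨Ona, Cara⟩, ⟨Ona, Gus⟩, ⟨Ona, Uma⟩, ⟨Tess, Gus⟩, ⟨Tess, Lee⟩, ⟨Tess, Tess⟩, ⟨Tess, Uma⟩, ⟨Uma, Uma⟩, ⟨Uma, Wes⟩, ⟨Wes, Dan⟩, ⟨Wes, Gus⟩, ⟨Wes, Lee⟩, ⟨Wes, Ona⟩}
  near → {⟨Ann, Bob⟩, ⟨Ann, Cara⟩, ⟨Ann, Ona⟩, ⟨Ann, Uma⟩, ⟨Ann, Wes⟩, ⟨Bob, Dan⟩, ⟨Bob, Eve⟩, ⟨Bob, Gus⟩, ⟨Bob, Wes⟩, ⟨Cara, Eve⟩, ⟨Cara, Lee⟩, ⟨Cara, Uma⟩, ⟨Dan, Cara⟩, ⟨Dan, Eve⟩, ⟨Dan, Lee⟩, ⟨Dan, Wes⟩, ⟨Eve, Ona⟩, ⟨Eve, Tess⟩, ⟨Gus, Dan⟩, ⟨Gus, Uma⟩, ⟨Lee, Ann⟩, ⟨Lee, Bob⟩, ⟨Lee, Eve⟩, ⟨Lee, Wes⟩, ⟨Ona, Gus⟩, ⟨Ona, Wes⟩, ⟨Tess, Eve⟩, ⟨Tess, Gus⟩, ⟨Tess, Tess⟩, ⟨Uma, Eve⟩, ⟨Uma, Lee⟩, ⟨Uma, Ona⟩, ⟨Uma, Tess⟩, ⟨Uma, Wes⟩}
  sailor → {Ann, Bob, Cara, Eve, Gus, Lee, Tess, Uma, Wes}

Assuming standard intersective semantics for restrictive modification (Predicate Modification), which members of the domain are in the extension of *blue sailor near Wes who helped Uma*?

{Bob, Uma}

⟦near Wes⟧ = {x : ⟨x, Wes⟩ ∈ ⟦near⟧} = {Ann, Bob, Dan, Lee, Ona, Uma}
⟦who helped Uma⟧ = {x : ⟨x, Uma⟩ ∈ ⟦helped⟧} = {Ann, Bob, Cara, Dan, Gus, Ona, Tess, Uma}
⟦sailor⟧ = {Ann, Bob, Cara, Eve, Gus, Lee, Tess, Uma, Wes}
… ∩ ⟦near Wes⟧ = {Ann, Bob, Cara, Eve, Gus, Lee, Tess, Uma, Wes} ∩ {Ann, Bob, Dan, Lee, Ona, Uma} = {Ann, Bob, Lee, Uma}
… ∩ ⟦who helped Uma⟧ = {Ann, Bob, Lee, Uma} ∩ {Ann, Bob, Cara, Dan, Gus, Ona, Tess, Uma} = {Ann, Bob, Uma}
… ∩ ⟦blue⟧ = {Ann, Bob, Uma} ∩ {Bob, Cara, Dan, Lee, Uma} = {Bob, Uma}
So ⟦blue sailor near Wes who helped Uma⟧ = {Bob, Uma}.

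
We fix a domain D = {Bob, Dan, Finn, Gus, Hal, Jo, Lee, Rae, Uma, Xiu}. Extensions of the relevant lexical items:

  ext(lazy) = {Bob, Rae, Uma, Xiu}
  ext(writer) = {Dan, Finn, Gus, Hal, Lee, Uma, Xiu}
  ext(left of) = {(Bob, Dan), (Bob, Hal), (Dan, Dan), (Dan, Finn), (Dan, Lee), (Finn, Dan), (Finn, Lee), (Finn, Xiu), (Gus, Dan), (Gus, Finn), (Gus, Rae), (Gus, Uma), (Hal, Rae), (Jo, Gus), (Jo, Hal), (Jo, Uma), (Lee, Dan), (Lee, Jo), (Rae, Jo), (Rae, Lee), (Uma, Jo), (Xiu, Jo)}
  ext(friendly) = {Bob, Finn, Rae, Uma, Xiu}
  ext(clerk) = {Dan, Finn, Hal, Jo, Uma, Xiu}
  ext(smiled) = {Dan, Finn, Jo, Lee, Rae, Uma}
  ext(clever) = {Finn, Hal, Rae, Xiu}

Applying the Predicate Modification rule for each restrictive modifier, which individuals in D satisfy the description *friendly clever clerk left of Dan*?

⟦left of Dan⟧ = {x : ⟨x, Dan⟩ ∈ ⟦left of⟧} = {Bob, Dan, Finn, Gus, Lee}
⟦clerk⟧ = {Dan, Finn, Hal, Jo, Uma, Xiu}
… ∩ ⟦left of Dan⟧ = {Dan, Finn, Hal, Jo, Uma, Xiu} ∩ {Bob, Dan, Finn, Gus, Lee} = {Dan, Finn}
… ∩ ⟦friendly⟧ = {Dan, Finn} ∩ {Bob, Finn, Rae, Uma, Xiu} = {Finn}
… ∩ ⟦clever⟧ = {Finn} ∩ {Finn, Hal, Rae, Xiu} = {Finn}
So ⟦friendly clever clerk left of Dan⟧ = {Finn}.

{Finn}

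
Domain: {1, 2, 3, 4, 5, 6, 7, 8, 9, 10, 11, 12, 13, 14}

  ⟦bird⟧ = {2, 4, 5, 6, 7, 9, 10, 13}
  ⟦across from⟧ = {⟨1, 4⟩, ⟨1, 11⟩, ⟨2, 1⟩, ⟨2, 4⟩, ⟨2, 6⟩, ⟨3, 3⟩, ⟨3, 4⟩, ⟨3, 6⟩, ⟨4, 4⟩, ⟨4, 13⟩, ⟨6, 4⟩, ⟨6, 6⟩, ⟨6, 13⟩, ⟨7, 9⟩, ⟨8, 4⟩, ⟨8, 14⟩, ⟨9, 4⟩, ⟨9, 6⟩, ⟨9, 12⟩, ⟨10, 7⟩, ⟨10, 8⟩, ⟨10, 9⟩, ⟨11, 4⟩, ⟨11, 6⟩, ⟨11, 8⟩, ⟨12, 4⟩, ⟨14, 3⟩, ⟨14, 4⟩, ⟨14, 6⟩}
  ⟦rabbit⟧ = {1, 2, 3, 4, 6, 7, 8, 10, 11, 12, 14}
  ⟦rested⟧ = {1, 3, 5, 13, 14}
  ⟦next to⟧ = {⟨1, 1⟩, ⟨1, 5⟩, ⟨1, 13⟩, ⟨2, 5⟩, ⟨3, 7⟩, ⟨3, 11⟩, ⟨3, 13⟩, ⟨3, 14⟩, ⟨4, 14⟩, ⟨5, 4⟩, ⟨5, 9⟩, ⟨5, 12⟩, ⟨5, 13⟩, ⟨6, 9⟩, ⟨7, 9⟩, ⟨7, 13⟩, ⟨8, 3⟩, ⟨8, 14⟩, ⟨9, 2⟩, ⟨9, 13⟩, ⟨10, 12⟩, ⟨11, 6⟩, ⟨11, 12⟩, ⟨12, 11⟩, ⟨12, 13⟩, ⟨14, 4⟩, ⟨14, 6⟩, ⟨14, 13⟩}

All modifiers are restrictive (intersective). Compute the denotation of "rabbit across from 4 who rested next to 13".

⟦across from 4⟧ = {x : ⟨x, 4⟩ ∈ ⟦across from⟧} = {1, 2, 3, 4, 6, 8, 9, 11, 12, 14}
⟦who rested⟧ = ⟦rested⟧ = {1, 3, 5, 13, 14}
⟦next to 13⟧ = {x : ⟨x, 13⟩ ∈ ⟦next to⟧} = {1, 3, 5, 7, 9, 12, 14}
⟦rabbit⟧ = {1, 2, 3, 4, 6, 7, 8, 10, 11, 12, 14}
… ∩ ⟦across from 4⟧ = {1, 2, 3, 4, 6, 7, 8, 10, 11, 12, 14} ∩ {1, 2, 3, 4, 6, 8, 9, 11, 12, 14} = {1, 2, 3, 4, 6, 8, 11, 12, 14}
… ∩ ⟦who rested⟧ = {1, 2, 3, 4, 6, 8, 11, 12, 14} ∩ {1, 3, 5, 13, 14} = {1, 3, 14}
… ∩ ⟦next to 13⟧ = {1, 3, 14} ∩ {1, 3, 5, 7, 9, 12, 14} = {1, 3, 14}
So ⟦rabbit across from 4 who rested next to 13⟧ = {1, 3, 14}.

{1, 3, 14}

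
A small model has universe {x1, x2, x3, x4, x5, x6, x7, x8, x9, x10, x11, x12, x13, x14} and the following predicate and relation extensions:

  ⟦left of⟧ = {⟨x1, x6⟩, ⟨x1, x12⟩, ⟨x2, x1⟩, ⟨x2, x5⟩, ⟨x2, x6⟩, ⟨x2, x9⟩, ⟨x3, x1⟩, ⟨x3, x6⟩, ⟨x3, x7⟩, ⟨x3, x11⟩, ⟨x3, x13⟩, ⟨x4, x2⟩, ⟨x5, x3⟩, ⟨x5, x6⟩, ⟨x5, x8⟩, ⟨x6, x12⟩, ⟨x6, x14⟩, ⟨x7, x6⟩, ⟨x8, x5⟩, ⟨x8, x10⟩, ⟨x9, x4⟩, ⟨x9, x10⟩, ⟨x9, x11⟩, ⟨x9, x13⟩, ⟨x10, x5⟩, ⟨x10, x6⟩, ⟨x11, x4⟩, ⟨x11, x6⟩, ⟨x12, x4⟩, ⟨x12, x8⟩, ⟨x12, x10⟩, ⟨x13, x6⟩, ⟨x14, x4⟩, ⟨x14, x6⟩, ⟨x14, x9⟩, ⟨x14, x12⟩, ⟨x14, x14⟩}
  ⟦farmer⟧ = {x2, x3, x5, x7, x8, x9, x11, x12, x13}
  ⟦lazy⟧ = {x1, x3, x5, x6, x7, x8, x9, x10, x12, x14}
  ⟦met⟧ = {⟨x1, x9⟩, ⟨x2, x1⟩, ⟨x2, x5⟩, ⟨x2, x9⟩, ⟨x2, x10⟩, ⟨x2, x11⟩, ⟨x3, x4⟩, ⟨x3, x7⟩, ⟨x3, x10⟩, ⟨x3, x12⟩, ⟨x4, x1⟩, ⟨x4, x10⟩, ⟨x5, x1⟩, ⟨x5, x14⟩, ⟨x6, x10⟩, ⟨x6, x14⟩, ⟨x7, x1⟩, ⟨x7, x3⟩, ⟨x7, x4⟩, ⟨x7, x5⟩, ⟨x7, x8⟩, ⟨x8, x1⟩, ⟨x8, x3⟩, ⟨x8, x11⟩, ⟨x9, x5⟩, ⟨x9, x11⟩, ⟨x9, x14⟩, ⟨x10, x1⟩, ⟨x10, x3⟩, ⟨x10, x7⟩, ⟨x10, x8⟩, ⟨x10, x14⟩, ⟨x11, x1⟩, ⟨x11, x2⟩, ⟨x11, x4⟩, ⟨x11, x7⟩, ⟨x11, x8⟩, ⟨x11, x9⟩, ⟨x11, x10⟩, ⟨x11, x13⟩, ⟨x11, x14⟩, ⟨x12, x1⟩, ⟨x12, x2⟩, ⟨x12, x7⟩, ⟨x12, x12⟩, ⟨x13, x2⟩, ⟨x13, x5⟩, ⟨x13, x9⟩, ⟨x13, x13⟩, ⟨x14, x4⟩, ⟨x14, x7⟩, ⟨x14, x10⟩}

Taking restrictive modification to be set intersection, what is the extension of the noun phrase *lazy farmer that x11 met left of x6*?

⟦that x11 met⟧ = {x : ⟨x11, x⟩ ∈ ⟦met⟧} = {x1, x2, x4, x7, x8, x9, x10, x13, x14}
⟦left of x6⟧ = {x : ⟨x, x6⟩ ∈ ⟦left of⟧} = {x1, x2, x3, x5, x7, x10, x11, x13, x14}
⟦farmer⟧ = {x2, x3, x5, x7, x8, x9, x11, x12, x13}
… ∩ ⟦that x11 met⟧ = {x2, x3, x5, x7, x8, x9, x11, x12, x13} ∩ {x1, x2, x4, x7, x8, x9, x10, x13, x14} = {x2, x7, x8, x9, x13}
… ∩ ⟦left of x6⟧ = {x2, x7, x8, x9, x13} ∩ {x1, x2, x3, x5, x7, x10, x11, x13, x14} = {x2, x7, x13}
… ∩ ⟦lazy⟧ = {x2, x7, x13} ∩ {x1, x3, x5, x6, x7, x8, x9, x10, x12, x14} = {x7}
So ⟦lazy farmer that x11 met left of x6⟧ = {x7}.

{x7}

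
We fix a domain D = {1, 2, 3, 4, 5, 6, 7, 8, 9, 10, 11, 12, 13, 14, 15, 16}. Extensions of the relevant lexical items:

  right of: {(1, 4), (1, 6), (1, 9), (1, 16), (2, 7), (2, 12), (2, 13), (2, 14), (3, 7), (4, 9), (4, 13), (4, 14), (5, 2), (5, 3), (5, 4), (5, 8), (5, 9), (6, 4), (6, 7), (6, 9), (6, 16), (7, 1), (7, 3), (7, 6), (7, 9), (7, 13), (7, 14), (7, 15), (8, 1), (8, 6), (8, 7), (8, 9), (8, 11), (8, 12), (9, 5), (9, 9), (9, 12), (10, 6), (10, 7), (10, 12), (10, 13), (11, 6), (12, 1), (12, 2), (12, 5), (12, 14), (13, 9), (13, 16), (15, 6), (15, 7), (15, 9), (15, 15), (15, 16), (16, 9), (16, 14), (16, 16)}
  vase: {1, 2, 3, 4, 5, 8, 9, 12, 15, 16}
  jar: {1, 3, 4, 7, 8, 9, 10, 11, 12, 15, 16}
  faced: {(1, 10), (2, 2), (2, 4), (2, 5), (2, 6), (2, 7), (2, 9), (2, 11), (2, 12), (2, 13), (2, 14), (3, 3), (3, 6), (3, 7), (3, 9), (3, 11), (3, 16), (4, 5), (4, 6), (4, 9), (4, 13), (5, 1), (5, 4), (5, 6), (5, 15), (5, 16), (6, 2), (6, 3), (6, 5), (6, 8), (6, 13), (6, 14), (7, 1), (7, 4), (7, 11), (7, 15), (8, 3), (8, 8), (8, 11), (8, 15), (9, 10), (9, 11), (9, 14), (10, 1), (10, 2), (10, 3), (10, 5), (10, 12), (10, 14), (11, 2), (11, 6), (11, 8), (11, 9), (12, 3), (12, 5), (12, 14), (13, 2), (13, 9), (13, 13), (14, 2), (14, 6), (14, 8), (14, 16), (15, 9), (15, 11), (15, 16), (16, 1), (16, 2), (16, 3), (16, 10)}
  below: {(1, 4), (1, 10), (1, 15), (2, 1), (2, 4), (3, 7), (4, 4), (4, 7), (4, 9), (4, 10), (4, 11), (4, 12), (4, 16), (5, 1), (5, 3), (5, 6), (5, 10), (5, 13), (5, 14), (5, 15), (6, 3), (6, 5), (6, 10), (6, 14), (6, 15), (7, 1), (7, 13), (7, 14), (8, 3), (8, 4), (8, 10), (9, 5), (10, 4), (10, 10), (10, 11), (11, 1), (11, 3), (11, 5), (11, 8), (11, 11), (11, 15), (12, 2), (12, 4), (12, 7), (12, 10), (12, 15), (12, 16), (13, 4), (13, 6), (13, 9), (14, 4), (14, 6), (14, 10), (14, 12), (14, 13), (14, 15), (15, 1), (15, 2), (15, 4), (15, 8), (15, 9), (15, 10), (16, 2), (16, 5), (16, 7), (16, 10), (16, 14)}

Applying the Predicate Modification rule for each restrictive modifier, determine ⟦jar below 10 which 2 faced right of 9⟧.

{4}

⟦below 10⟧ = {x : ⟨x, 10⟩ ∈ ⟦below⟧} = {1, 4, 5, 6, 8, 10, 12, 14, 15, 16}
⟦which 2 faced⟧ = {x : ⟨2, x⟩ ∈ ⟦faced⟧} = {2, 4, 5, 6, 7, 9, 11, 12, 13, 14}
⟦right of 9⟧ = {x : ⟨x, 9⟩ ∈ ⟦right of⟧} = {1, 4, 5, 6, 7, 8, 9, 13, 15, 16}
⟦jar⟧ = {1, 3, 4, 7, 8, 9, 10, 11, 12, 15, 16}
… ∩ ⟦below 10⟧ = {1, 3, 4, 7, 8, 9, 10, 11, 12, 15, 16} ∩ {1, 4, 5, 6, 8, 10, 12, 14, 15, 16} = {1, 4, 8, 10, 12, 15, 16}
… ∩ ⟦which 2 faced⟧ = {1, 4, 8, 10, 12, 15, 16} ∩ {2, 4, 5, 6, 7, 9, 11, 12, 13, 14} = {4, 12}
… ∩ ⟦right of 9⟧ = {4, 12} ∩ {1, 4, 5, 6, 7, 8, 9, 13, 15, 16} = {4}
So ⟦jar below 10 which 2 faced right of 9⟧ = {4}.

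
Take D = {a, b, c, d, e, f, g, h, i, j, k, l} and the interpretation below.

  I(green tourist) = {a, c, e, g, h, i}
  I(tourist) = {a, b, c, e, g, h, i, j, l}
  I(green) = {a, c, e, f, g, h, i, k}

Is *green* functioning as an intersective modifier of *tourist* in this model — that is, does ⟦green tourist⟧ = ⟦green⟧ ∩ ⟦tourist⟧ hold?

yes

⟦green⟧ ∩ ⟦tourist⟧ = {a, c, e, f, g, h, i, k} ∩ {a, b, c, e, g, h, i, j, l} = {a, c, e, g, h, i}
Observed ⟦green tourist⟧ = {a, c, e, g, h, i}.
These coincide, so the modifier is intersective here.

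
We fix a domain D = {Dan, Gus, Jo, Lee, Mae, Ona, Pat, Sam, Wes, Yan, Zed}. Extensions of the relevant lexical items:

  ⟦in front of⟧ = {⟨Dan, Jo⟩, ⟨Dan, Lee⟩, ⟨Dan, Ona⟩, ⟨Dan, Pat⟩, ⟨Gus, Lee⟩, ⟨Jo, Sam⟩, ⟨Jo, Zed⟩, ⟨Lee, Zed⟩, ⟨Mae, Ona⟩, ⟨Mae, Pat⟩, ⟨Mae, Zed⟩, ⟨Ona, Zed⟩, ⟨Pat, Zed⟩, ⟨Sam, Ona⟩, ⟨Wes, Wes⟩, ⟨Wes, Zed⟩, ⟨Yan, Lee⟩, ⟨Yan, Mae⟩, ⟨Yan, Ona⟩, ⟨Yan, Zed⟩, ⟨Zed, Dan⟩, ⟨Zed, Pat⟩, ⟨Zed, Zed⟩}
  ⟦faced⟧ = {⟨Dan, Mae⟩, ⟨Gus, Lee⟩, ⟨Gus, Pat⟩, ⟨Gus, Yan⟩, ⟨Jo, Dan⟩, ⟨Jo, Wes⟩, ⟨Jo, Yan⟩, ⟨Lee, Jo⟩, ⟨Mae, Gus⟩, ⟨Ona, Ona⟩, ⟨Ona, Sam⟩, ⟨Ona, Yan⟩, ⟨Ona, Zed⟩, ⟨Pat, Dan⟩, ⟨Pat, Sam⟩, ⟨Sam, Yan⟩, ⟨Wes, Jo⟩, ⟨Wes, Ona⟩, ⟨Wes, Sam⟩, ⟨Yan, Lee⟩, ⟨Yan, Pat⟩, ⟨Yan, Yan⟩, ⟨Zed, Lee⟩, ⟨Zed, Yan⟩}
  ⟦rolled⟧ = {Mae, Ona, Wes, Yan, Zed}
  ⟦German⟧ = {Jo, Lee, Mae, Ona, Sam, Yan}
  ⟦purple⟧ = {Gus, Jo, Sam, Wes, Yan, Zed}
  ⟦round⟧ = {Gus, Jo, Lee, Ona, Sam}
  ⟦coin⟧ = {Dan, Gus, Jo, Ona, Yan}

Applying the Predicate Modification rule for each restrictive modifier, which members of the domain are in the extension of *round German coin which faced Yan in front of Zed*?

{Jo, Ona}

⟦which faced Yan⟧ = {x : ⟨x, Yan⟩ ∈ ⟦faced⟧} = {Gus, Jo, Ona, Sam, Yan, Zed}
⟦in front of Zed⟧ = {x : ⟨x, Zed⟩ ∈ ⟦in front of⟧} = {Jo, Lee, Mae, Ona, Pat, Wes, Yan, Zed}
⟦coin⟧ = {Dan, Gus, Jo, Ona, Yan}
… ∩ ⟦which faced Yan⟧ = {Dan, Gus, Jo, Ona, Yan} ∩ {Gus, Jo, Ona, Sam, Yan, Zed} = {Gus, Jo, Ona, Yan}
… ∩ ⟦in front of Zed⟧ = {Gus, Jo, Ona, Yan} ∩ {Jo, Lee, Mae, Ona, Pat, Wes, Yan, Zed} = {Jo, Ona, Yan}
… ∩ ⟦round⟧ = {Jo, Ona, Yan} ∩ {Gus, Jo, Lee, Ona, Sam} = {Jo, Ona}
… ∩ ⟦German⟧ = {Jo, Ona} ∩ {Jo, Lee, Mae, Ona, Sam, Yan} = {Jo, Ona}
So ⟦round German coin which faced Yan in front of Zed⟧ = {Jo, Ona}.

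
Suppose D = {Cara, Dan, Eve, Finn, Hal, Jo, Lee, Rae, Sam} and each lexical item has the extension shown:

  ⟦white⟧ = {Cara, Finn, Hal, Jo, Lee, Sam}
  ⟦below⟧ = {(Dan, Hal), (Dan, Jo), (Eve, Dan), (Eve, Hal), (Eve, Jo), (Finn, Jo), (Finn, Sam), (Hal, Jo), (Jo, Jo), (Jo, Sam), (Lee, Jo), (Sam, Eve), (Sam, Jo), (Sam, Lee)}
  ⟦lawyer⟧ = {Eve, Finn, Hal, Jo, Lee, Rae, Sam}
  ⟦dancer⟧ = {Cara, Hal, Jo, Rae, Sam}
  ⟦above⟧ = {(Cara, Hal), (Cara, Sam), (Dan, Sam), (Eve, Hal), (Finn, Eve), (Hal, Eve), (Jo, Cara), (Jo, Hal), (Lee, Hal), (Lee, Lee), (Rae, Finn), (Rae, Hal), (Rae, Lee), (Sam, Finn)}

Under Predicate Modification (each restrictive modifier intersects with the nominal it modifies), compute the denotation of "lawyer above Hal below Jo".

⟦above Hal⟧ = {x : ⟨x, Hal⟩ ∈ ⟦above⟧} = {Cara, Eve, Jo, Lee, Rae}
⟦below Jo⟧ = {x : ⟨x, Jo⟩ ∈ ⟦below⟧} = {Dan, Eve, Finn, Hal, Jo, Lee, Sam}
⟦lawyer⟧ = {Eve, Finn, Hal, Jo, Lee, Rae, Sam}
… ∩ ⟦above Hal⟧ = {Eve, Finn, Hal, Jo, Lee, Rae, Sam} ∩ {Cara, Eve, Jo, Lee, Rae} = {Eve, Jo, Lee, Rae}
… ∩ ⟦below Jo⟧ = {Eve, Jo, Lee, Rae} ∩ {Dan, Eve, Finn, Hal, Jo, Lee, Sam} = {Eve, Jo, Lee}
So ⟦lawyer above Hal below Jo⟧ = {Eve, Jo, Lee}.

{Eve, Jo, Lee}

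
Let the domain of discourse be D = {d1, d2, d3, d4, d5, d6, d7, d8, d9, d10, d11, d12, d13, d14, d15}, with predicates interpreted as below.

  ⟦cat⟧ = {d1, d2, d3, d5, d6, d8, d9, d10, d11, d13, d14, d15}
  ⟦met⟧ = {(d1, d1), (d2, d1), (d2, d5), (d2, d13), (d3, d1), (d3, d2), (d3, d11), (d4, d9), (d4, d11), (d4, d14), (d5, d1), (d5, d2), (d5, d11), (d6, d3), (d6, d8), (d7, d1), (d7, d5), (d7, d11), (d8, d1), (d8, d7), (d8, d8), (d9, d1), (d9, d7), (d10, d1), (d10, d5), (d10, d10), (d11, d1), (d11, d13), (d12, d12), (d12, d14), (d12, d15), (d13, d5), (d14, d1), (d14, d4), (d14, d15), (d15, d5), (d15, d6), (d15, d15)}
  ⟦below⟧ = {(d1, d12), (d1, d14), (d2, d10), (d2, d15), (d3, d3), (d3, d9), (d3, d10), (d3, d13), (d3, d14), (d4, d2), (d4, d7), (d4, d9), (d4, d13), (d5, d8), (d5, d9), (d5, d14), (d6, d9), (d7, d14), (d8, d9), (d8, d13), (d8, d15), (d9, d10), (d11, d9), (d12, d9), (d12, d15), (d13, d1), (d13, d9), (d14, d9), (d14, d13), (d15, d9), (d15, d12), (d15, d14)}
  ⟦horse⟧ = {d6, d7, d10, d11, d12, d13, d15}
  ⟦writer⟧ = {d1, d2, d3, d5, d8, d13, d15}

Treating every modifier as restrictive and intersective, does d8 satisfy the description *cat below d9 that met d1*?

yes

⟦below d9⟧ = {x : ⟨x, d9⟩ ∈ ⟦below⟧} = {d3, d4, d5, d6, d8, d11, d12, d13, d14, d15}
⟦that met d1⟧ = {x : ⟨x, d1⟩ ∈ ⟦met⟧} = {d1, d2, d3, d5, d7, d8, d9, d10, d11, d14}
⟦cat⟧ = {d1, d2, d3, d5, d6, d8, d9, d10, d11, d13, d14, d15}
… ∩ ⟦below d9⟧ = {d1, d2, d3, d5, d6, d8, d9, d10, d11, d13, d14, d15} ∩ {d3, d4, d5, d6, d8, d11, d12, d13, d14, d15} = {d3, d5, d6, d8, d11, d13, d14, d15}
… ∩ ⟦that met d1⟧ = {d3, d5, d6, d8, d11, d13, d14, d15} ∩ {d1, d2, d3, d5, d7, d8, d9, d10, d11, d14} = {d3, d5, d8, d11, d14}
⟦cat below d9 that met d1⟧ = {d3, d5, d8, d11, d14}; d8 ∈ this set.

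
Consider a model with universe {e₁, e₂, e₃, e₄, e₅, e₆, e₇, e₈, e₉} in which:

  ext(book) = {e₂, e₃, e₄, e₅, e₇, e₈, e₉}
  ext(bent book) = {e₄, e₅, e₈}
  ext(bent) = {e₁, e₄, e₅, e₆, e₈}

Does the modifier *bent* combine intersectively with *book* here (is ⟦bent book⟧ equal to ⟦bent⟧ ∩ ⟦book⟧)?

⟦bent⟧ ∩ ⟦book⟧ = {e₁, e₄, e₅, e₆, e₈} ∩ {e₂, e₃, e₄, e₅, e₇, e₈, e₉} = {e₄, e₅, e₈}
Observed ⟦bent book⟧ = {e₄, e₅, e₈}.
These coincide, so the modifier is intersective here.

yes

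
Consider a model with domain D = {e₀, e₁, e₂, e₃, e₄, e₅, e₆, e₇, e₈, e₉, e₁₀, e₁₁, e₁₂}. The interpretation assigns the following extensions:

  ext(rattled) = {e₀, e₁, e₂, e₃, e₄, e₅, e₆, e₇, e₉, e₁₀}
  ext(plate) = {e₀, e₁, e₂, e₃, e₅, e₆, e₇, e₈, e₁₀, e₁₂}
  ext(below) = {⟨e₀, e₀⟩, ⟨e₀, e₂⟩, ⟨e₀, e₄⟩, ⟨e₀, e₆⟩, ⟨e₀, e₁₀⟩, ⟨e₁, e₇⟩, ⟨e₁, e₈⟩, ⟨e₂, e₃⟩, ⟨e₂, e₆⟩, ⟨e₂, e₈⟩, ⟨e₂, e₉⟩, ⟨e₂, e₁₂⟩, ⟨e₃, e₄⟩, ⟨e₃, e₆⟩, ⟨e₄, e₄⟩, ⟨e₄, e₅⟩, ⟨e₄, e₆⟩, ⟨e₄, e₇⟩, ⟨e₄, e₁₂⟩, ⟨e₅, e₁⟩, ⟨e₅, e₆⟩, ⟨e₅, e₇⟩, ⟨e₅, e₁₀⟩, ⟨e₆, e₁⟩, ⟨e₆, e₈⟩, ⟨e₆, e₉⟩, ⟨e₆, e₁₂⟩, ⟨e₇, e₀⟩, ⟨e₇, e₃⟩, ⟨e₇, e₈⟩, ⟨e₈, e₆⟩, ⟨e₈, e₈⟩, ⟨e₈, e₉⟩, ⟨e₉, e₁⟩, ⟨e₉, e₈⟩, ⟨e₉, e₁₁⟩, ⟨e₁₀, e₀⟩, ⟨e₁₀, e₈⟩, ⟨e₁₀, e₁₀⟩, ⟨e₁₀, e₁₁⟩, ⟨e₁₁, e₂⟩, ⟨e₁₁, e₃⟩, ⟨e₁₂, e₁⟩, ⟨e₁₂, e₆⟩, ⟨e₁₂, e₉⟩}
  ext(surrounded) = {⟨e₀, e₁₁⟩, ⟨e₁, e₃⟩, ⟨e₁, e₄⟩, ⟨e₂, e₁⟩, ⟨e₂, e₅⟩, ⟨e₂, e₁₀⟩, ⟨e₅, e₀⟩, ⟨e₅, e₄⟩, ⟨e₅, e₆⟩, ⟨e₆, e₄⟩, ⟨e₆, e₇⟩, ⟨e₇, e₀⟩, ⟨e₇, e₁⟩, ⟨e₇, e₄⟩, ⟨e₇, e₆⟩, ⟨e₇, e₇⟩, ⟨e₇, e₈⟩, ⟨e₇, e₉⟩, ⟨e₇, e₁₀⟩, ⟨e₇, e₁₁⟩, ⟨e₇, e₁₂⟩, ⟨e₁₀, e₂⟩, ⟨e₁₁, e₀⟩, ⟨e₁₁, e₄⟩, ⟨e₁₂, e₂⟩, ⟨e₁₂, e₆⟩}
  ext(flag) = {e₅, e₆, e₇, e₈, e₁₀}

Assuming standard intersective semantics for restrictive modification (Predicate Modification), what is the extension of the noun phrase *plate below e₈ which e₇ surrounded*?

{e₁, e₆, e₇, e₈, e₁₀}

⟦below e₈⟧ = {x : ⟨x, e₈⟩ ∈ ⟦below⟧} = {e₁, e₂, e₆, e₇, e₈, e₉, e₁₀}
⟦which e₇ surrounded⟧ = {x : ⟨e₇, x⟩ ∈ ⟦surrounded⟧} = {e₀, e₁, e₄, e₆, e₇, e₈, e₉, e₁₀, e₁₁, e₁₂}
⟦plate⟧ = {e₀, e₁, e₂, e₃, e₅, e₆, e₇, e₈, e₁₀, e₁₂}
… ∩ ⟦below e₈⟧ = {e₀, e₁, e₂, e₃, e₅, e₆, e₇, e₈, e₁₀, e₁₂} ∩ {e₁, e₂, e₆, e₇, e₈, e₉, e₁₀} = {e₁, e₂, e₆, e₇, e₈, e₁₀}
… ∩ ⟦which e₇ surrounded⟧ = {e₁, e₂, e₆, e₇, e₈, e₁₀} ∩ {e₀, e₁, e₄, e₆, e₇, e₈, e₉, e₁₀, e₁₁, e₁₂} = {e₁, e₆, e₇, e₈, e₁₀}
So ⟦plate below e₈ which e₇ surrounded⟧ = {e₁, e₆, e₇, e₈, e₁₀}.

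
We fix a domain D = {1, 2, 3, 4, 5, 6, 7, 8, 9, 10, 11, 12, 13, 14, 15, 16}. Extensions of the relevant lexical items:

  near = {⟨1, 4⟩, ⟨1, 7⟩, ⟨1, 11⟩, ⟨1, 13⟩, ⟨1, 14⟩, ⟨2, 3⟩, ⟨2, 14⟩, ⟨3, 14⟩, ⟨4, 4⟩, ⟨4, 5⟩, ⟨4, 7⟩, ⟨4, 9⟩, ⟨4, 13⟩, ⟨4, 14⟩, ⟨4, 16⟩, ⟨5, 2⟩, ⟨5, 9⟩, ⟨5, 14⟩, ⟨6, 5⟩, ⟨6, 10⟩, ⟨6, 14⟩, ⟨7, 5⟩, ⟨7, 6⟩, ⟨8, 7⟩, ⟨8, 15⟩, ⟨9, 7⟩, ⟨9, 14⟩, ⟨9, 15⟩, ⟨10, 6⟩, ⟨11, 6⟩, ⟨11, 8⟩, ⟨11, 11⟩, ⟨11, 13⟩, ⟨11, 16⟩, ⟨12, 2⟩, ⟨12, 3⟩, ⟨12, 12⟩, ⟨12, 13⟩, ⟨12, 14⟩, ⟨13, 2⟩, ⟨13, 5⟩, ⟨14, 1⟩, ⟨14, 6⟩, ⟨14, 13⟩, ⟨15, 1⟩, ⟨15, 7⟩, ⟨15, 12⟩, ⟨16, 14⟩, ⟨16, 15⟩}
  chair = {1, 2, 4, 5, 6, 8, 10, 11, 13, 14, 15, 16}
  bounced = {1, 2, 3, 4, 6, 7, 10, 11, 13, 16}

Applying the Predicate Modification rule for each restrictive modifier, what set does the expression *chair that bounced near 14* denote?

⟦that bounced⟧ = ⟦bounced⟧ = {1, 2, 3, 4, 6, 7, 10, 11, 13, 16}
⟦near 14⟧ = {x : ⟨x, 14⟩ ∈ ⟦near⟧} = {1, 2, 3, 4, 5, 6, 9, 12, 16}
⟦chair⟧ = {1, 2, 4, 5, 6, 8, 10, 11, 13, 14, 15, 16}
… ∩ ⟦that bounced⟧ = {1, 2, 4, 5, 6, 8, 10, 11, 13, 14, 15, 16} ∩ {1, 2, 3, 4, 6, 7, 10, 11, 13, 16} = {1, 2, 4, 6, 10, 11, 13, 16}
… ∩ ⟦near 14⟧ = {1, 2, 4, 6, 10, 11, 13, 16} ∩ {1, 2, 3, 4, 5, 6, 9, 12, 16} = {1, 2, 4, 6, 16}
So ⟦chair that bounced near 14⟧ = {1, 2, 4, 6, 16}.

{1, 2, 4, 6, 16}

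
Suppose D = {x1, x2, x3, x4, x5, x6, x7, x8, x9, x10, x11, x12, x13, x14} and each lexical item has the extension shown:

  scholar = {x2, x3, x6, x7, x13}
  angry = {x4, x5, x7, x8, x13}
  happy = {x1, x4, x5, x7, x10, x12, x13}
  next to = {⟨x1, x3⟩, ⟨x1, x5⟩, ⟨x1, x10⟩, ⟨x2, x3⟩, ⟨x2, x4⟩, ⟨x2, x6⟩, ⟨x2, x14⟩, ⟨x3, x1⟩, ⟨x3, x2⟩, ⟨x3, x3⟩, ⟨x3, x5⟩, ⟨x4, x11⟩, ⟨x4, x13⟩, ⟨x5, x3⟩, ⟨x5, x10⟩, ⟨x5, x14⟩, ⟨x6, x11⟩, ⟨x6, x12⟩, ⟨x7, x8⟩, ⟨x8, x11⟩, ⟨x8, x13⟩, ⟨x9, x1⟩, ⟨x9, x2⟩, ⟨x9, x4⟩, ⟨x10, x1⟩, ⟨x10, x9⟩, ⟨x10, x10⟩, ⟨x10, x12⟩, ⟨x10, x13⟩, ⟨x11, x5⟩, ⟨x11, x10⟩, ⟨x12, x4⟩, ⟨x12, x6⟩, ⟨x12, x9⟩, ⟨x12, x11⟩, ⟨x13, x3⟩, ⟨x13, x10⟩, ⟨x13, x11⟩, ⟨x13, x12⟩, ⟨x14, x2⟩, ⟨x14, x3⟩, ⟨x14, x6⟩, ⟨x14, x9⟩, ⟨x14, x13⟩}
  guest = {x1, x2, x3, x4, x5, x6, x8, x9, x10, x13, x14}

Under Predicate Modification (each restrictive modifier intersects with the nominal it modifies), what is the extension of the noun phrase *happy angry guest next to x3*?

⟦next to x3⟧ = {x : ⟨x, x3⟩ ∈ ⟦next to⟧} = {x1, x2, x3, x5, x13, x14}
⟦guest⟧ = {x1, x2, x3, x4, x5, x6, x8, x9, x10, x13, x14}
… ∩ ⟦next to x3⟧ = {x1, x2, x3, x4, x5, x6, x8, x9, x10, x13, x14} ∩ {x1, x2, x3, x5, x13, x14} = {x1, x2, x3, x5, x13, x14}
… ∩ ⟦happy⟧ = {x1, x2, x3, x5, x13, x14} ∩ {x1, x4, x5, x7, x10, x12, x13} = {x1, x5, x13}
… ∩ ⟦angry⟧ = {x1, x5, x13} ∩ {x4, x5, x7, x8, x13} = {x5, x13}
So ⟦happy angry guest next to x3⟧ = {x5, x13}.

{x5, x13}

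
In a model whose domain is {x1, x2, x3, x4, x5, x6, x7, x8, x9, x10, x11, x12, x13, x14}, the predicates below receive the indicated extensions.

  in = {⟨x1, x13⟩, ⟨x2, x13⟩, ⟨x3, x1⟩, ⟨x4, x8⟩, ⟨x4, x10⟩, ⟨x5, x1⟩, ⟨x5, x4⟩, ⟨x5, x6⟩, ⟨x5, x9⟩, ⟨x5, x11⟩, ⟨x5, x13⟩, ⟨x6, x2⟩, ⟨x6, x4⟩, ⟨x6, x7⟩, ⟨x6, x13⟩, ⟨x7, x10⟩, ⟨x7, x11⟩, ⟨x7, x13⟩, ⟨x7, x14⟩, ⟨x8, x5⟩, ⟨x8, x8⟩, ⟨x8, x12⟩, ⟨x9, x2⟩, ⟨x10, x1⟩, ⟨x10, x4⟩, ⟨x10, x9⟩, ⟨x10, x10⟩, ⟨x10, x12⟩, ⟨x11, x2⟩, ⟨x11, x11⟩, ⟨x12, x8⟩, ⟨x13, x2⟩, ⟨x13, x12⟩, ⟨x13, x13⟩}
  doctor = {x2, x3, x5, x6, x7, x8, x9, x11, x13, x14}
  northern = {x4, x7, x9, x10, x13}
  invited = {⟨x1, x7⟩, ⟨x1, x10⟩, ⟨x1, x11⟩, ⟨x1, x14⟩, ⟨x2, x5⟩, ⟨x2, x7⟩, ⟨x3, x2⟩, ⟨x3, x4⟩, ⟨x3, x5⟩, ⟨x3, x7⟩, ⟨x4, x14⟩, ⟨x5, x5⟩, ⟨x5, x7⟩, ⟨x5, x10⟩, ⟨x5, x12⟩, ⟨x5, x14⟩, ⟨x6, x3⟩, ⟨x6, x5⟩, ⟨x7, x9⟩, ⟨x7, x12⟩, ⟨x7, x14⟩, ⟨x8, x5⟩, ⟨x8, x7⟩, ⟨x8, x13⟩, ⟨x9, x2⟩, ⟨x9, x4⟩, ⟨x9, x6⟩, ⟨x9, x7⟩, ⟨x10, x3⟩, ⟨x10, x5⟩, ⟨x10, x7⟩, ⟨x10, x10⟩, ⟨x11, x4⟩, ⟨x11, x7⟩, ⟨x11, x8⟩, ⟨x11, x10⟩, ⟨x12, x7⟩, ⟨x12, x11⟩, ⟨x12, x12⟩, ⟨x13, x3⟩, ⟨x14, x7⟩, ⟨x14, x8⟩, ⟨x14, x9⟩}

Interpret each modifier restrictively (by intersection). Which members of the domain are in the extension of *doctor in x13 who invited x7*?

{x2, x5}

⟦in x13⟧ = {x : ⟨x, x13⟩ ∈ ⟦in⟧} = {x1, x2, x5, x6, x7, x13}
⟦who invited x7⟧ = {x : ⟨x, x7⟩ ∈ ⟦invited⟧} = {x1, x2, x3, x5, x8, x9, x10, x11, x12, x14}
⟦doctor⟧ = {x2, x3, x5, x6, x7, x8, x9, x11, x13, x14}
… ∩ ⟦in x13⟧ = {x2, x3, x5, x6, x7, x8, x9, x11, x13, x14} ∩ {x1, x2, x5, x6, x7, x13} = {x2, x5, x6, x7, x13}
… ∩ ⟦who invited x7⟧ = {x2, x5, x6, x7, x13} ∩ {x1, x2, x3, x5, x8, x9, x10, x11, x12, x14} = {x2, x5}
So ⟦doctor in x13 who invited x7⟧ = {x2, x5}.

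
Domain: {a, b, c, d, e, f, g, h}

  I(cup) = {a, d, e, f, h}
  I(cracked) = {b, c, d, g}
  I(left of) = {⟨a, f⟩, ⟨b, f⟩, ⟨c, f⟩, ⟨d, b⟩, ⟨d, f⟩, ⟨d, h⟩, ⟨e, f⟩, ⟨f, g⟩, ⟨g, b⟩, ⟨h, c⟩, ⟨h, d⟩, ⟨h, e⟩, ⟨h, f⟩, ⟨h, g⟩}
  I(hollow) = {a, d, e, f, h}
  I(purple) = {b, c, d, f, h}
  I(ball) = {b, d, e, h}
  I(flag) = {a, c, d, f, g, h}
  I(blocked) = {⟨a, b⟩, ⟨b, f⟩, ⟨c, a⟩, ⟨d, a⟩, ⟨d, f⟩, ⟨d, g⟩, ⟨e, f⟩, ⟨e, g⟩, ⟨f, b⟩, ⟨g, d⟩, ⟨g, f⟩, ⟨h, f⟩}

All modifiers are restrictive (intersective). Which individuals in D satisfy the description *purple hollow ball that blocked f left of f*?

{d, h}

⟦that blocked f⟧ = {x : ⟨x, f⟩ ∈ ⟦blocked⟧} = {b, d, e, g, h}
⟦left of f⟧ = {x : ⟨x, f⟩ ∈ ⟦left of⟧} = {a, b, c, d, e, h}
⟦ball⟧ = {b, d, e, h}
… ∩ ⟦that blocked f⟧ = {b, d, e, h} ∩ {b, d, e, g, h} = {b, d, e, h}
… ∩ ⟦left of f⟧ = {b, d, e, h} ∩ {a, b, c, d, e, h} = {b, d, e, h}
… ∩ ⟦purple⟧ = {b, d, e, h} ∩ {b, c, d, f, h} = {b, d, h}
… ∩ ⟦hollow⟧ = {b, d, h} ∩ {a, d, e, f, h} = {d, h}
So ⟦purple hollow ball that blocked f left of f⟧ = {d, h}.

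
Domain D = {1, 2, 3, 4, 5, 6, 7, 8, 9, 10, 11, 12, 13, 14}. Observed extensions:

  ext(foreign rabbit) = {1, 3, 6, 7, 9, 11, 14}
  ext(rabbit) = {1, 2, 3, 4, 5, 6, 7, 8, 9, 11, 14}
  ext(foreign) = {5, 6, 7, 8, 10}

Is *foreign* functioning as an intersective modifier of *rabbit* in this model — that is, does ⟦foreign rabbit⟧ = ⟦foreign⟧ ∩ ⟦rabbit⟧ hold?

⟦foreign⟧ ∩ ⟦rabbit⟧ = {5, 6, 7, 8, 10} ∩ {1, 2, 3, 4, 5, 6, 7, 8, 9, 11, 14} = {5, 6, 7, 8}
Observed ⟦foreign rabbit⟧ = {1, 3, 6, 7, 9, 11, 14}.
These differ, so the modifier is not intersective in this model.

no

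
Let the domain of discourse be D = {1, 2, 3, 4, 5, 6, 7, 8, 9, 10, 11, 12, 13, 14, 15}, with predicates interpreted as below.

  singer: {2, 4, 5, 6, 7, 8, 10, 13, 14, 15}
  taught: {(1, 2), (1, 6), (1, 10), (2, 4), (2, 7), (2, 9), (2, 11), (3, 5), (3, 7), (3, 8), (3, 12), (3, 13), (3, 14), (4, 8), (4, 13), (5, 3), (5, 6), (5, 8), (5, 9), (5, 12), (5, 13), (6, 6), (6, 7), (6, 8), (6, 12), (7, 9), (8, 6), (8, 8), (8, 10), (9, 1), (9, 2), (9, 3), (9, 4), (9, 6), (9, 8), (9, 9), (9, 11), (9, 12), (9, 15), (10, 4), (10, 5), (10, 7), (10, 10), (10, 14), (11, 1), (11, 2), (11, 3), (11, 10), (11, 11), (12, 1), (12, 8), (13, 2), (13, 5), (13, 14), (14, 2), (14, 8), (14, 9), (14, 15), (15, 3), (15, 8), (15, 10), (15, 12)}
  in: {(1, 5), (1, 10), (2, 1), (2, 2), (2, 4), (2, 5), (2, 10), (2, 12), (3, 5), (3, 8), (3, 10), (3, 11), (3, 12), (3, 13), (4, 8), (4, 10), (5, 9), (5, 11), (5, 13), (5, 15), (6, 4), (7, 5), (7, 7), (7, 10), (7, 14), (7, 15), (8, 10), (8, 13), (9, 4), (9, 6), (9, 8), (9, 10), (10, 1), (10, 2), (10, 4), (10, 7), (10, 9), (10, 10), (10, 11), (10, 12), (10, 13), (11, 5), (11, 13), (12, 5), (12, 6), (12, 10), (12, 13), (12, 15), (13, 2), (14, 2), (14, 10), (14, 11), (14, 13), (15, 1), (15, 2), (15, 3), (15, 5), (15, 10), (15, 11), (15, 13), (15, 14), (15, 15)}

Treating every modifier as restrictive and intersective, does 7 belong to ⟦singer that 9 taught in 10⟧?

⟦that 9 taught⟧ = {x : ⟨9, x⟩ ∈ ⟦taught⟧} = {1, 2, 3, 4, 6, 8, 9, 11, 12, 15}
⟦in 10⟧ = {x : ⟨x, 10⟩ ∈ ⟦in⟧} = {1, 2, 3, 4, 7, 8, 9, 10, 12, 14, 15}
⟦singer⟧ = {2, 4, 5, 6, 7, 8, 10, 13, 14, 15}
… ∩ ⟦that 9 taught⟧ = {2, 4, 5, 6, 7, 8, 10, 13, 14, 15} ∩ {1, 2, 3, 4, 6, 8, 9, 11, 12, 15} = {2, 4, 6, 8, 15}
… ∩ ⟦in 10⟧ = {2, 4, 6, 8, 15} ∩ {1, 2, 3, 4, 7, 8, 9, 10, 12, 14, 15} = {2, 4, 8, 15}
⟦singer that 9 taught in 10⟧ = {2, 4, 8, 15}; 7 ∉ this set.

no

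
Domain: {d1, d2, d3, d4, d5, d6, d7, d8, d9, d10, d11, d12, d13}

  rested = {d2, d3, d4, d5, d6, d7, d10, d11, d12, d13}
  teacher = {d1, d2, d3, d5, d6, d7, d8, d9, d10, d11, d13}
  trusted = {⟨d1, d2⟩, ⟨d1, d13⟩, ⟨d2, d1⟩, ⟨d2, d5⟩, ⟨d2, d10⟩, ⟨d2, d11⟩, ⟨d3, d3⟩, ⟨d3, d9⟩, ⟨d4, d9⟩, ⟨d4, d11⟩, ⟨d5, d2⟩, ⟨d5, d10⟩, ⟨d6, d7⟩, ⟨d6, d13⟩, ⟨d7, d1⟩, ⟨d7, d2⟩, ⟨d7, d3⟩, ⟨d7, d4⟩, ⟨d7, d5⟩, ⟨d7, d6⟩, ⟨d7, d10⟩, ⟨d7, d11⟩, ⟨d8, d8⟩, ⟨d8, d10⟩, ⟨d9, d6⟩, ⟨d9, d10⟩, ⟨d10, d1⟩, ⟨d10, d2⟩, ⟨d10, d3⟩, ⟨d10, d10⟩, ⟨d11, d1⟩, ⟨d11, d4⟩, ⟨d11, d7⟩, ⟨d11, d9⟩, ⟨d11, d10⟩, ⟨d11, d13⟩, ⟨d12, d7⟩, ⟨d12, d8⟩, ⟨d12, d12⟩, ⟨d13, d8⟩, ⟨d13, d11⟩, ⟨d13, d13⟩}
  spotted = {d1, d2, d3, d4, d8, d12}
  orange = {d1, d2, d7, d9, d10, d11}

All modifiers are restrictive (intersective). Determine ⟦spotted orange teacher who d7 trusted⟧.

{d1, d2}

⟦who d7 trusted⟧ = {x : ⟨d7, x⟩ ∈ ⟦trusted⟧} = {d1, d2, d3, d4, d5, d6, d10, d11}
⟦teacher⟧ = {d1, d2, d3, d5, d6, d7, d8, d9, d10, d11, d13}
… ∩ ⟦who d7 trusted⟧ = {d1, d2, d3, d5, d6, d7, d8, d9, d10, d11, d13} ∩ {d1, d2, d3, d4, d5, d6, d10, d11} = {d1, d2, d3, d5, d6, d10, d11}
… ∩ ⟦spotted⟧ = {d1, d2, d3, d5, d6, d10, d11} ∩ {d1, d2, d3, d4, d8, d12} = {d1, d2, d3}
… ∩ ⟦orange⟧ = {d1, d2, d3} ∩ {d1, d2, d7, d9, d10, d11} = {d1, d2}
So ⟦spotted orange teacher who d7 trusted⟧ = {d1, d2}.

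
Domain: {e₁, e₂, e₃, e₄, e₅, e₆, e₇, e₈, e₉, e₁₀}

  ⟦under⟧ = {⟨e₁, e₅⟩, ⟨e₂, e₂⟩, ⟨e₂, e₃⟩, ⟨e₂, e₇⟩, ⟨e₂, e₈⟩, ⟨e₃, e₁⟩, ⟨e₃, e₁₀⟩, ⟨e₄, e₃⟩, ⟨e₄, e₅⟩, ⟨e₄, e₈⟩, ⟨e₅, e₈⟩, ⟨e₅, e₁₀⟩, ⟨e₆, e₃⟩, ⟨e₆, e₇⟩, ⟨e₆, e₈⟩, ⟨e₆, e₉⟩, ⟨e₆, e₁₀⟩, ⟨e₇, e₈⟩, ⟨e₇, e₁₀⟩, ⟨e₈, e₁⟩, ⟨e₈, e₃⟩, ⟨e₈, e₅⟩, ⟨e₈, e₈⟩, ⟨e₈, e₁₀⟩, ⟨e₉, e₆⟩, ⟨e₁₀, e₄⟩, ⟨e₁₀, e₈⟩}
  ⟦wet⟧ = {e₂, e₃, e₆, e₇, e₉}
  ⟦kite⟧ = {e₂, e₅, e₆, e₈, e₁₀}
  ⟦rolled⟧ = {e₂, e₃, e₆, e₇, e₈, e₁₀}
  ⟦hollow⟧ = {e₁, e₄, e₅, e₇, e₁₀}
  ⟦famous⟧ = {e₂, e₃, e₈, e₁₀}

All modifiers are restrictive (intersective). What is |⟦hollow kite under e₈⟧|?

2

⟦under e₈⟧ = {x : ⟨x, e₈⟩ ∈ ⟦under⟧} = {e₂, e₄, e₅, e₆, e₇, e₈, e₁₀}
⟦kite⟧ = {e₂, e₅, e₆, e₈, e₁₀}
… ∩ ⟦under e₈⟧ = {e₂, e₅, e₆, e₈, e₁₀} ∩ {e₂, e₄, e₅, e₆, e₇, e₈, e₁₀} = {e₂, e₅, e₆, e₈, e₁₀}
… ∩ ⟦hollow⟧ = {e₂, e₅, e₆, e₈, e₁₀} ∩ {e₁, e₄, e₅, e₇, e₁₀} = {e₅, e₁₀}
⟦hollow kite under e₈⟧ = {e₅, e₁₀}, so the cardinality is 2.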